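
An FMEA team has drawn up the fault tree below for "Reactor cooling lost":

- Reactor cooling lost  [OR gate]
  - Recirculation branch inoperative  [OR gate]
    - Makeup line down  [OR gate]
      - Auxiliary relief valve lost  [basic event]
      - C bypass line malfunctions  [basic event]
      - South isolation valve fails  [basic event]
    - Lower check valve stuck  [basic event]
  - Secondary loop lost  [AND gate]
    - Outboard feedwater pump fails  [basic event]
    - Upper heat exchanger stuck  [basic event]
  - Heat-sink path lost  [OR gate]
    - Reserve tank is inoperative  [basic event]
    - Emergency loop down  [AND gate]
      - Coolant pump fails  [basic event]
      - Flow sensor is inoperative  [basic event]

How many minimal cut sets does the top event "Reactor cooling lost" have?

7

Makeup line down [OR]: union of children's cut sets → 3 cut set(s).
Recirculation branch inoperative [OR]: union of children's cut sets → 4 cut set(s).
Secondary loop lost [AND]: one cut set from each child combined → 1 × 1 = 1 cut set(s).
Emergency loop down [AND]: one cut set from each child combined → 1 × 1 = 1 cut set(s).
Heat-sink path lost [OR]: union of children's cut sets → 2 cut set(s).
Reactor cooling lost [OR]: union of children's cut sets → 7 cut set(s).
Minimal cut sets: {Auxiliary relief valve lost}; {C bypass line malfunctions}; {South isolation valve fails}; {Lower check valve stuck}; {Outboard feedwater pump fails, Upper heat exchanger stuck}; {Reserve tank is inoperative}; {Coolant pump fails, Flow sensor is inoperative}.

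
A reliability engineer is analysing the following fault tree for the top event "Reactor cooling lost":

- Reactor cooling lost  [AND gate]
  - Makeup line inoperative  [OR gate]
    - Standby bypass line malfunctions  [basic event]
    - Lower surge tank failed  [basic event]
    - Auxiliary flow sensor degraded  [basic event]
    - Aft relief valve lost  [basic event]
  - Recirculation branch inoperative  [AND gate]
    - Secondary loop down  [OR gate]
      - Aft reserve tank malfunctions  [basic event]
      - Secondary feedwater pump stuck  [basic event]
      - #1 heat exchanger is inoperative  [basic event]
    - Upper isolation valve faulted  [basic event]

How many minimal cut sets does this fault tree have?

Makeup line inoperative [OR]: union of children's cut sets → 4 cut set(s).
Secondary loop down [OR]: union of children's cut sets → 3 cut set(s).
Recirculation branch inoperative [AND]: one cut set from each child combined → 3 × 1 = 3 cut set(s).
Reactor cooling lost [AND]: one cut set from each child combined → 4 × 3 = 12 cut set(s).

12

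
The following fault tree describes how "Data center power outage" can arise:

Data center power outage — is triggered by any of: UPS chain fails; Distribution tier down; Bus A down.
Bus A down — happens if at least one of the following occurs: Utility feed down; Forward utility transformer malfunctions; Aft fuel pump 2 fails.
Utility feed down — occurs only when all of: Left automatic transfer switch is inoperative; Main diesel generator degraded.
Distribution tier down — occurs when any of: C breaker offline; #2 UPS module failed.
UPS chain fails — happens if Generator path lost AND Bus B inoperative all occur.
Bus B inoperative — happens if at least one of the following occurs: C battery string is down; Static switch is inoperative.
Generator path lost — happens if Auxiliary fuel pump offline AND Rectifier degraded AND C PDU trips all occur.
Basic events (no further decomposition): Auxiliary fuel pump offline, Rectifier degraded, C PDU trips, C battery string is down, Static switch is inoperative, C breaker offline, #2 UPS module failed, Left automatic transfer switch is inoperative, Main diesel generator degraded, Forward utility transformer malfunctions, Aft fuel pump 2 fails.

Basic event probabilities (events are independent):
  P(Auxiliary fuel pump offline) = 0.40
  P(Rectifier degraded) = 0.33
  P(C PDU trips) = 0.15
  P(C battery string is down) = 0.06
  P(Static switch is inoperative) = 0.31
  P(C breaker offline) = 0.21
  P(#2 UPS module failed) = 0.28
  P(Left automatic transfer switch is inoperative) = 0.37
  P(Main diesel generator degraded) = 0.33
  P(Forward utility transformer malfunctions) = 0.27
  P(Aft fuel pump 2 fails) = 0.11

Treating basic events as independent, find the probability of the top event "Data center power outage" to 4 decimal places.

0.6778

P(Generator path lost) [AND] = 0.40 × 0.33 × 0.15 = 0.019800
P(Bus B inoperative) [OR] = 1 − (1−0.06) × (1−0.31) = 0.351400
P(UPS chain fails) [AND] = 0.019800 × 0.351400 = 0.006958
P(Distribution tier down) [OR] = 1 − (1−0.21) × (1−0.28) = 0.431200
P(Utility feed down) [AND] = 0.37 × 0.33 = 0.122100
P(Bus A down) [OR] = 1 − (1−0.122100) × (1−0.27) × (1−0.11) = 0.429628
P(Data center power outage) [OR] = 1 − (1−0.006958) × (1−0.431200) × (1−0.429628) = 0.677830
Rounded to 4 decimal places: P(Data center power outage) ≈ 0.6778.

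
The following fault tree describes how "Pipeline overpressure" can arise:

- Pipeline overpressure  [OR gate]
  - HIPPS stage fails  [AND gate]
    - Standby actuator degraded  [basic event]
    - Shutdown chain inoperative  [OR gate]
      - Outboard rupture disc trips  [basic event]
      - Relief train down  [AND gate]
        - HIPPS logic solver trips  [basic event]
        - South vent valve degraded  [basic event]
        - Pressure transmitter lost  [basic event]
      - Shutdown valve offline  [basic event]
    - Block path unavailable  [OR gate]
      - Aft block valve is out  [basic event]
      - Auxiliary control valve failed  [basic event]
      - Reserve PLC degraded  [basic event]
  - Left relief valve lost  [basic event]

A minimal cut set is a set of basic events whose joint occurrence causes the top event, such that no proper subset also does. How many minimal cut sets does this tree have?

10

Relief train down [AND]: one cut set from each child combined → 1 × 1 × 1 = 1 cut set(s).
Shutdown chain inoperative [OR]: union of children's cut sets → 3 cut set(s).
Block path unavailable [OR]: union of children's cut sets → 3 cut set(s).
HIPPS stage fails [AND]: one cut set from each child combined → 1 × 3 × 3 = 9 cut set(s).
Pipeline overpressure [OR]: union of children's cut sets → 10 cut set(s).
Minimal cut sets: {Aft block valve is out, Outboard rupture disc trips, Standby actuator degraded}; {Auxiliary control valve failed, Outboard rupture disc trips, Standby actuator degraded}; {Outboard rupture disc trips, Reserve PLC degraded, Standby actuator degraded}; {Aft block valve is out, HIPPS logic solver trips, Pressure transmitter lost, South vent valve degraded, Standby actuator degraded}; {Auxiliary control valve failed, HIPPS logic solver trips, Pressure transmitter lost, South vent valve degraded, Standby actuator degraded}; {HIPPS logic solver trips, Pressure transmitter lost, Reserve PLC degraded, South vent valve degraded, Standby actuator degraded}; {Aft block valve is out, Shutdown valve offline, Standby actuator degraded}; {Auxiliary control valve failed, Shutdown valve offline, Standby actuator degraded}; {Reserve PLC degraded, Shutdown valve offline, Standby actuator degraded}; {Left relief valve lost}.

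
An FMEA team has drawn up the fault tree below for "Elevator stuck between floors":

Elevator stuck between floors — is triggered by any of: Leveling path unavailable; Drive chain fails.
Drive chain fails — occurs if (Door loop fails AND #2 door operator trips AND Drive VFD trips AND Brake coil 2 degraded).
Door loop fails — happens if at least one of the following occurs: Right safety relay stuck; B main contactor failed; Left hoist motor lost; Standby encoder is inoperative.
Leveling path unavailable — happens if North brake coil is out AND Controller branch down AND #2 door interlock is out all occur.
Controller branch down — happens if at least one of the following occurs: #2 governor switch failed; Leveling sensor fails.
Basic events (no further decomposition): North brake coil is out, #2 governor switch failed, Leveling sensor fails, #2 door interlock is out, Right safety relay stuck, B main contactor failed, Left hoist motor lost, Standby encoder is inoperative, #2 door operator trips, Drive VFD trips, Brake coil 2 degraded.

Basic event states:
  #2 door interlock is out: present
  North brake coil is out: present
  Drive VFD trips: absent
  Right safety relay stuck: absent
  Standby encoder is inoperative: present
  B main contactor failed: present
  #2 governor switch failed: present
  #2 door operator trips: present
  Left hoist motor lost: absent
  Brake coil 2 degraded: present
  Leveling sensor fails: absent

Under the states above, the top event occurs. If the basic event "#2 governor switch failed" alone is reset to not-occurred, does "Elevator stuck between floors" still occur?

Counterfactual: set "#2 governor switch failed" to not occurred.
Controller branch down [OR]: #2 governor switch failed=not, Leveling sensor fails=not → no input occurs → does not occur.
Leveling path unavailable [AND]: North brake coil is out=occurs, Controller branch down=not, #2 door interlock is out=occurs → not all inputs occur → does not occur.
Door loop fails [OR]: Right safety relay stuck=not, B main contactor failed=occurs, Left hoist motor lost=not, Standby encoder is inoperative=occurs → at least one input occurs → occurs.
Drive chain fails [AND]: Door loop fails=occurs, #2 door operator trips=occurs, Drive VFD trips=not, Brake coil 2 degraded=occurs → not all inputs occur → does not occur.
Elevator stuck between floors [OR]: Leveling path unavailable=not, Drive chain fails=not → no input occurs → does not occur.

No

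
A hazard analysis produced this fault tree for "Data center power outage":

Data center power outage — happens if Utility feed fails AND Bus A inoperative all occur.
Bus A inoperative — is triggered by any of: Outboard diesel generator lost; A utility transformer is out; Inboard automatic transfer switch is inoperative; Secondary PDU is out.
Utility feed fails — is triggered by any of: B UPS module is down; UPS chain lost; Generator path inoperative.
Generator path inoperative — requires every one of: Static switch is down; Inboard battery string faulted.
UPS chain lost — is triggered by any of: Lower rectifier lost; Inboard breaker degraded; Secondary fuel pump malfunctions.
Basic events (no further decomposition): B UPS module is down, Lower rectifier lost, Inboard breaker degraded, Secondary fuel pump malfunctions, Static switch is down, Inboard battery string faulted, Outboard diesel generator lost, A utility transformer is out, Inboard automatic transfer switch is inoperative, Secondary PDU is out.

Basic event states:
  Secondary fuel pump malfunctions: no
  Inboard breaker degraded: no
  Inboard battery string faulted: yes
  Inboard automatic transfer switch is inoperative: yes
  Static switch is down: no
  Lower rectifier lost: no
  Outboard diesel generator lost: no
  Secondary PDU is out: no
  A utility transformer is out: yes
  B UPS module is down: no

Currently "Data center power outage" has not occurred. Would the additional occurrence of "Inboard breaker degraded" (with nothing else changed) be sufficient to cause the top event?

Counterfactual: set "Inboard breaker degraded" to occurred.
UPS chain lost [OR]: Lower rectifier lost=not, Inboard breaker degraded=occurs, Secondary fuel pump malfunctions=not → at least one input occurs → occurs.
Generator path inoperative [AND]: Static switch is down=not, Inboard battery string faulted=occurs → not all inputs occur → does not occur.
Utility feed fails [OR]: B UPS module is down=not, UPS chain lost=occurs, Generator path inoperative=not → at least one input occurs → occurs.
Bus A inoperative [OR]: Outboard diesel generator lost=not, A utility transformer is out=occurs, Inboard automatic transfer switch is inoperative=occurs, Secondary PDU is out=not → at least one input occurs → occurs.
Data center power outage [AND]: Utility feed fails=occurs, Bus A inoperative=occurs → all inputs occur → occurs.

Yes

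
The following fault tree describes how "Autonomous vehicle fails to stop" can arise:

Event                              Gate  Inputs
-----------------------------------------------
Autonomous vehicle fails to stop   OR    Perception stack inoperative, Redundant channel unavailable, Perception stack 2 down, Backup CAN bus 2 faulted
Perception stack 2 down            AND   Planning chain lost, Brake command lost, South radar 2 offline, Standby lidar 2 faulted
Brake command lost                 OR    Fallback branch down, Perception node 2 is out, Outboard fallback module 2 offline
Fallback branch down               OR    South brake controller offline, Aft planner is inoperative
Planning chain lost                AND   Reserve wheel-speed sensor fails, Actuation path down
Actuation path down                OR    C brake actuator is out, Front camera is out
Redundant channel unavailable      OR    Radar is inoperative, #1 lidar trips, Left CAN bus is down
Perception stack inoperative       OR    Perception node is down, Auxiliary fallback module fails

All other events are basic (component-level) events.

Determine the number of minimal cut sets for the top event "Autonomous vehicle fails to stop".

14

Perception stack inoperative [OR]: union of children's cut sets → 2 cut set(s).
Redundant channel unavailable [OR]: union of children's cut sets → 3 cut set(s).
Actuation path down [OR]: union of children's cut sets → 2 cut set(s).
Planning chain lost [AND]: one cut set from each child combined → 1 × 2 = 2 cut set(s).
Fallback branch down [OR]: union of children's cut sets → 2 cut set(s).
Brake command lost [OR]: union of children's cut sets → 4 cut set(s).
Perception stack 2 down [AND]: one cut set from each child combined → 2 × 4 × 1 × 1 = 8 cut set(s).
Autonomous vehicle fails to stop [OR]: union of children's cut sets → 14 cut set(s).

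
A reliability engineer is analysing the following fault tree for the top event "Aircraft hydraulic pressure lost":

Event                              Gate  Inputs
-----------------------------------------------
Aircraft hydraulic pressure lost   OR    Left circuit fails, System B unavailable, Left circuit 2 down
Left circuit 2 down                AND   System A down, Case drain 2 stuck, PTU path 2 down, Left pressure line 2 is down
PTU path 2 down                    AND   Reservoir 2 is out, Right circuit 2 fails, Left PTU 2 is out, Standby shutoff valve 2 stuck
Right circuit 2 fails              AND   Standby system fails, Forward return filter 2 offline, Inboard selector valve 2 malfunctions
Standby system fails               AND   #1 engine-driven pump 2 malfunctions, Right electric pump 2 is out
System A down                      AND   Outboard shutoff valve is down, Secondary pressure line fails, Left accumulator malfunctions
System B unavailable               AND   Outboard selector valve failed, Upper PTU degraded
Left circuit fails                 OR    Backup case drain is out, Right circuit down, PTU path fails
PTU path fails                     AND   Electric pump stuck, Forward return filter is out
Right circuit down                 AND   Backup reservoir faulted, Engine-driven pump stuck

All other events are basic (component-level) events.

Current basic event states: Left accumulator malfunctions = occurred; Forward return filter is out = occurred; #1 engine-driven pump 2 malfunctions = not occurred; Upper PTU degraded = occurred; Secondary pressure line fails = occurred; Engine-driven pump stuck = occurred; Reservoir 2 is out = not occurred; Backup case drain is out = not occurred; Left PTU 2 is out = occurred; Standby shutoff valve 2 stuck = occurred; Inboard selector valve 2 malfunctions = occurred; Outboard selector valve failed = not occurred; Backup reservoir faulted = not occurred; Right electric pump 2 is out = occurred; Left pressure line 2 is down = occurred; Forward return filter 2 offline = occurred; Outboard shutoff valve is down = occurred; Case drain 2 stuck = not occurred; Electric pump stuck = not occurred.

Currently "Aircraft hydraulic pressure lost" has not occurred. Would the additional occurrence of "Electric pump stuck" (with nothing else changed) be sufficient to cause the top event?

Yes

Counterfactual: set "Electric pump stuck" to occurred.
Right circuit down [AND]: Backup reservoir faulted=not, Engine-driven pump stuck=occurs → not all inputs occur → does not occur.
PTU path fails [AND]: Electric pump stuck=occurs, Forward return filter is out=occurs → all inputs occur → occurs.
Left circuit fails [OR]: Backup case drain is out=not, Right circuit down=not, PTU path fails=occurs → at least one input occurs → occurs.
System B unavailable [AND]: Outboard selector valve failed=not, Upper PTU degraded=occurs → not all inputs occur → does not occur.
System A down [AND]: Outboard shutoff valve is down=occurs, Secondary pressure line fails=occurs, Left accumulator malfunctions=occurs → all inputs occur → occurs.
Standby system fails [AND]: #1 engine-driven pump 2 malfunctions=not, Right electric pump 2 is out=occurs → not all inputs occur → does not occur.
Right circuit 2 fails [AND]: Standby system fails=not, Forward return filter 2 offline=occurs, Inboard selector valve 2 malfunctions=occurs → not all inputs occur → does not occur.
PTU path 2 down [AND]: Reservoir 2 is out=not, Right circuit 2 fails=not, Left PTU 2 is out=occurs, Standby shutoff valve 2 stuck=occurs → not all inputs occur → does not occur.
Left circuit 2 down [AND]: System A down=occurs, Case drain 2 stuck=not, PTU path 2 down=not, Left pressure line 2 is down=occurs → not all inputs occur → does not occur.
Aircraft hydraulic pressure lost [OR]: Left circuit fails=occurs, System B unavailable=not, Left circuit 2 down=not → at least one input occurs → occurs.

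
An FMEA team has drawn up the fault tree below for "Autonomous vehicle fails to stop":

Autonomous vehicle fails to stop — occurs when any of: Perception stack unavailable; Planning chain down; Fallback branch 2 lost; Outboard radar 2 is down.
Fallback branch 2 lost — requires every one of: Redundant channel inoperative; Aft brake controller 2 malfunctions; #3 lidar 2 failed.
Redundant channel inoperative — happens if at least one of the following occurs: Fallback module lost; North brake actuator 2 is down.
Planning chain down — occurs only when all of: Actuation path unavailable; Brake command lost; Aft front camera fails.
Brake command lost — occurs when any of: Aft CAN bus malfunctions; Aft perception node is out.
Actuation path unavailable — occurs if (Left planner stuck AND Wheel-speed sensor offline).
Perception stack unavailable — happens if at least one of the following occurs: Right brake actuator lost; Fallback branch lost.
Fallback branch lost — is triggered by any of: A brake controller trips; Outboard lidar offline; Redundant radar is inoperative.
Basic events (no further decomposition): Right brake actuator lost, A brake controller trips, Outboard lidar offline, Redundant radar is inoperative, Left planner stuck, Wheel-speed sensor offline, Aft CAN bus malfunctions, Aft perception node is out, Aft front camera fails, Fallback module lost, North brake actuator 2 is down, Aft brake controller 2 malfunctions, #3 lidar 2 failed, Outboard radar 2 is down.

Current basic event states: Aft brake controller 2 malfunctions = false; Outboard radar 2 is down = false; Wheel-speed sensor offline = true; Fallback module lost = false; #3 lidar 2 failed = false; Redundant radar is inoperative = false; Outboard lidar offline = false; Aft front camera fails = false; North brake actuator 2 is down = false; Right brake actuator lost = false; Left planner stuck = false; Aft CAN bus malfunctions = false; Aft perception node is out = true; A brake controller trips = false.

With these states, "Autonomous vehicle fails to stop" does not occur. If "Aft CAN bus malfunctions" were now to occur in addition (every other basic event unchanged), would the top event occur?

Counterfactual: set "Aft CAN bus malfunctions" to occurred.
Fallback branch lost [OR]: A brake controller trips=not, Outboard lidar offline=not, Redundant radar is inoperative=not → no input occurs → does not occur.
Perception stack unavailable [OR]: Right brake actuator lost=not, Fallback branch lost=not → no input occurs → does not occur.
Actuation path unavailable [AND]: Left planner stuck=not, Wheel-speed sensor offline=occurs → not all inputs occur → does not occur.
Brake command lost [OR]: Aft CAN bus malfunctions=occurs, Aft perception node is out=occurs → at least one input occurs → occurs.
Planning chain down [AND]: Actuation path unavailable=not, Brake command lost=occurs, Aft front camera fails=not → not all inputs occur → does not occur.
Redundant channel inoperative [OR]: Fallback module lost=not, North brake actuator 2 is down=not → no input occurs → does not occur.
Fallback branch 2 lost [AND]: Redundant channel inoperative=not, Aft brake controller 2 malfunctions=not, #3 lidar 2 failed=not → not all inputs occur → does not occur.
Autonomous vehicle fails to stop [OR]: Perception stack unavailable=not, Planning chain down=not, Fallback branch 2 lost=not, Outboard radar 2 is down=not → no input occurs → does not occur.

No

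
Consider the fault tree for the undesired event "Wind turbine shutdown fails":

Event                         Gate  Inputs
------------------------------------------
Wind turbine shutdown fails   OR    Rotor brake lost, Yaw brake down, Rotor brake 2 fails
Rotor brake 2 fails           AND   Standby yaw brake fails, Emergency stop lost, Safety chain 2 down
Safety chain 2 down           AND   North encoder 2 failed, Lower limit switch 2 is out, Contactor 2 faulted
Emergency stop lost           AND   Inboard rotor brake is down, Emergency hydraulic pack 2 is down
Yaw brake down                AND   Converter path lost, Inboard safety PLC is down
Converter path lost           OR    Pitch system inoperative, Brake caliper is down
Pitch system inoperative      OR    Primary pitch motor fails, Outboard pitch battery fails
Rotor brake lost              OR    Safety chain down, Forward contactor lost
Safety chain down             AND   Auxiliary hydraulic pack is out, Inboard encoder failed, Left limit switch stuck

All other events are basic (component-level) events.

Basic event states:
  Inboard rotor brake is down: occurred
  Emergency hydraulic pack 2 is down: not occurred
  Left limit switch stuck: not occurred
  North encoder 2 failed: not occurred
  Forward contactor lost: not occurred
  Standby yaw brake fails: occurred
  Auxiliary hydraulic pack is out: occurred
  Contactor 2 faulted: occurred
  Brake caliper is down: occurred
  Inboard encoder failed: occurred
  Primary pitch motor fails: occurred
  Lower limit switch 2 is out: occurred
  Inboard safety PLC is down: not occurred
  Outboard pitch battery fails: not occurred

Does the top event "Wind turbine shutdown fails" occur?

Safety chain down [AND]: Auxiliary hydraulic pack is out=occurs, Inboard encoder failed=occurs, Left limit switch stuck=not → not all inputs occur → does not occur.
Rotor brake lost [OR]: Safety chain down=not, Forward contactor lost=not → no input occurs → does not occur.
Pitch system inoperative [OR]: Primary pitch motor fails=occurs, Outboard pitch battery fails=not → at least one input occurs → occurs.
Converter path lost [OR]: Pitch system inoperative=occurs, Brake caliper is down=occurs → at least one input occurs → occurs.
Yaw brake down [AND]: Converter path lost=occurs, Inboard safety PLC is down=not → not all inputs occur → does not occur.
Emergency stop lost [AND]: Inboard rotor brake is down=occurs, Emergency hydraulic pack 2 is down=not → not all inputs occur → does not occur.
Safety chain 2 down [AND]: North encoder 2 failed=not, Lower limit switch 2 is out=occurs, Contactor 2 faulted=occurs → not all inputs occur → does not occur.
Rotor brake 2 fails [AND]: Standby yaw brake fails=occurs, Emergency stop lost=not, Safety chain 2 down=not → not all inputs occur → does not occur.
Wind turbine shutdown fails [OR]: Rotor brake lost=not, Yaw brake down=not, Rotor brake 2 fails=not → no input occurs → does not occur.

No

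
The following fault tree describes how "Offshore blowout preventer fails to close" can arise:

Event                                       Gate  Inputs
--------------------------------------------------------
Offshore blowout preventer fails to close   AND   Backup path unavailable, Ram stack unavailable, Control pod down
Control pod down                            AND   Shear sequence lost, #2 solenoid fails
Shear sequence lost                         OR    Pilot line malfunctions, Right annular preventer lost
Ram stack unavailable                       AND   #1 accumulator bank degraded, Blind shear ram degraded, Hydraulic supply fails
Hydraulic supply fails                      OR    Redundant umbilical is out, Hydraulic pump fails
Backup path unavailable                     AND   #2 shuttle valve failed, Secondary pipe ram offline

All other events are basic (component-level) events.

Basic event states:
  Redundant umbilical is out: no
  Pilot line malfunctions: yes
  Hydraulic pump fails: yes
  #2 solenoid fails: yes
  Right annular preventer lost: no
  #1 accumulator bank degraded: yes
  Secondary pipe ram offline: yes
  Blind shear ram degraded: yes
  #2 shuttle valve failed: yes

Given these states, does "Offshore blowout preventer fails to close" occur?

Yes

Backup path unavailable [AND]: #2 shuttle valve failed=occurs, Secondary pipe ram offline=occurs → all inputs occur → occurs.
Hydraulic supply fails [OR]: Redundant umbilical is out=not, Hydraulic pump fails=occurs → at least one input occurs → occurs.
Ram stack unavailable [AND]: #1 accumulator bank degraded=occurs, Blind shear ram degraded=occurs, Hydraulic supply fails=occurs → all inputs occur → occurs.
Shear sequence lost [OR]: Pilot line malfunctions=occurs, Right annular preventer lost=not → at least one input occurs → occurs.
Control pod down [AND]: Shear sequence lost=occurs, #2 solenoid fails=occurs → all inputs occur → occurs.
Offshore blowout preventer fails to close [AND]: Backup path unavailable=occurs, Ram stack unavailable=occurs, Control pod down=occurs → all inputs occur → occurs.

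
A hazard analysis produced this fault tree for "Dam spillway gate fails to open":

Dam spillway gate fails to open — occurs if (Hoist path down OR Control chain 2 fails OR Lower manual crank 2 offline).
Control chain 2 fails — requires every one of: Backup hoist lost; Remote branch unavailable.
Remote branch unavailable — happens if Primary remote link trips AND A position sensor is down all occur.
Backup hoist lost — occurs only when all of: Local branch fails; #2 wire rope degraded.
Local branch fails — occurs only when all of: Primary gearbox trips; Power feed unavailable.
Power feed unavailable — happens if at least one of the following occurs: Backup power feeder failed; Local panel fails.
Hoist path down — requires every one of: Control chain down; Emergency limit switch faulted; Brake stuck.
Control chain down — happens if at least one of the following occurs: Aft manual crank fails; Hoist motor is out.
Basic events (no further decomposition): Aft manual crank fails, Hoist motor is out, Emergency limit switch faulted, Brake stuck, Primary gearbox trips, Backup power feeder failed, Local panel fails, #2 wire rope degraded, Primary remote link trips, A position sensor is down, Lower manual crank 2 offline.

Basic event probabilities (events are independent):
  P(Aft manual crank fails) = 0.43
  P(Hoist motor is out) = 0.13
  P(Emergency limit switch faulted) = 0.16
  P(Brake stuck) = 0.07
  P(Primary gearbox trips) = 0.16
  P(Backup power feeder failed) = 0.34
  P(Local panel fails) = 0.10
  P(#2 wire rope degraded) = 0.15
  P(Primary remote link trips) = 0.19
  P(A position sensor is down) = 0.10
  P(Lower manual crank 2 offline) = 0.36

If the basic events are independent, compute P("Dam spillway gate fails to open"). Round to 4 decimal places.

0.3637

P(Control chain down) [OR] = 1 − (1−0.43) × (1−0.13) = 0.504100
P(Hoist path down) [AND] = 0.504100 × 0.16 × 0.07 = 0.005646
P(Power feed unavailable) [OR] = 1 − (1−0.34) × (1−0.10) = 0.406000
P(Local branch fails) [AND] = 0.16 × 0.406000 = 0.064960
P(Backup hoist lost) [AND] = 0.064960 × 0.15 = 0.009744
P(Remote branch unavailable) [AND] = 0.19 × 0.10 = 0.019000
P(Control chain 2 fails) [AND] = 0.009744 × 0.019000 = 0.000185
P(Dam spillway gate fails to open) [OR] = 1 − (1−0.005646) × (1−0.000185) × (1−0.36) = 0.363731
Rounded to 4 decimal places: P(Dam spillway gate fails to open) ≈ 0.3637.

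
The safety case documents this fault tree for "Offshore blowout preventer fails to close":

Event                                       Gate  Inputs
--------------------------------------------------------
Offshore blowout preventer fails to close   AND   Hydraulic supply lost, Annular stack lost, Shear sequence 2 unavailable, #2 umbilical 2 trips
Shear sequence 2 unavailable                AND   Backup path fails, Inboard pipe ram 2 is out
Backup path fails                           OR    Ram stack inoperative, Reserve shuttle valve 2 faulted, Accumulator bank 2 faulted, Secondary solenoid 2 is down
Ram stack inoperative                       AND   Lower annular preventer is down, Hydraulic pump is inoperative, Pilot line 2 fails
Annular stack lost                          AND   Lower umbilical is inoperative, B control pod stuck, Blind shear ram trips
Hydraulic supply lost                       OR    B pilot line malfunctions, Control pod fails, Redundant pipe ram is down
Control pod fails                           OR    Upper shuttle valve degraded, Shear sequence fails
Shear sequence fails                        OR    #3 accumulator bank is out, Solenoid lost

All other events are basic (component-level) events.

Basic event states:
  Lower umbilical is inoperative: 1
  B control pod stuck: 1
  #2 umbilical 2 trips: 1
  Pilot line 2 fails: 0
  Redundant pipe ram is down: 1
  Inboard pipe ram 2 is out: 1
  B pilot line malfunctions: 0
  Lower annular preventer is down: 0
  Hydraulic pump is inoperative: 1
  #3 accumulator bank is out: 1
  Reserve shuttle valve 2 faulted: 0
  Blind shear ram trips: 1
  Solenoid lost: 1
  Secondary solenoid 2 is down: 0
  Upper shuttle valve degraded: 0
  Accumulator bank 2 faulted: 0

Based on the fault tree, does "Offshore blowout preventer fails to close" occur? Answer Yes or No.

No

Shear sequence fails [OR]: #3 accumulator bank is out=occurs, Solenoid lost=occurs → at least one input occurs → occurs.
Control pod fails [OR]: Upper shuttle valve degraded=not, Shear sequence fails=occurs → at least one input occurs → occurs.
Hydraulic supply lost [OR]: B pilot line malfunctions=not, Control pod fails=occurs, Redundant pipe ram is down=occurs → at least one input occurs → occurs.
Annular stack lost [AND]: Lower umbilical is inoperative=occurs, B control pod stuck=occurs, Blind shear ram trips=occurs → all inputs occur → occurs.
Ram stack inoperative [AND]: Lower annular preventer is down=not, Hydraulic pump is inoperative=occurs, Pilot line 2 fails=not → not all inputs occur → does not occur.
Backup path fails [OR]: Ram stack inoperative=not, Reserve shuttle valve 2 faulted=not, Accumulator bank 2 faulted=not, Secondary solenoid 2 is down=not → no input occurs → does not occur.
Shear sequence 2 unavailable [AND]: Backup path fails=not, Inboard pipe ram 2 is out=occurs → not all inputs occur → does not occur.
Offshore blowout preventer fails to close [AND]: Hydraulic supply lost=occurs, Annular stack lost=occurs, Shear sequence 2 unavailable=not, #2 umbilical 2 trips=occurs → not all inputs occur → does not occur.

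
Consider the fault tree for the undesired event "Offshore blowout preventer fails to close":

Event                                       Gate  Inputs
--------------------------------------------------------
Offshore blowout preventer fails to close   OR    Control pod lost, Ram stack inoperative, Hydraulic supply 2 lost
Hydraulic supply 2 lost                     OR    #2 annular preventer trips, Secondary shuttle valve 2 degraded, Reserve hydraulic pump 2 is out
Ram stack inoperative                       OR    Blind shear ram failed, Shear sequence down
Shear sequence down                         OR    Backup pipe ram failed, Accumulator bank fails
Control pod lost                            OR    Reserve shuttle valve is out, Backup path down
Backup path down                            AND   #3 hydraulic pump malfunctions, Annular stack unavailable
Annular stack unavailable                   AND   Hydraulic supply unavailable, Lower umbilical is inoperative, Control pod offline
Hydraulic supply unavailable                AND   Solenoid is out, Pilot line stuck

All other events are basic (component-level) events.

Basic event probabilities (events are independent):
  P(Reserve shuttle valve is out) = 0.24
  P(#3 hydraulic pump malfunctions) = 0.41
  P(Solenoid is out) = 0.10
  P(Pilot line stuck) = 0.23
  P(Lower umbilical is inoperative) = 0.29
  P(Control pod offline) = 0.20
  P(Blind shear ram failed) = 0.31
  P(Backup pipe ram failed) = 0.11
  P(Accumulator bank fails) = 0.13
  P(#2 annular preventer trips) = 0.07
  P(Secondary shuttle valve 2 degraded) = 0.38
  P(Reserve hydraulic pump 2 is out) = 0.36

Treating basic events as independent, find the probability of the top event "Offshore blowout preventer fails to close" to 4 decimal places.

0.8502

P(Hydraulic supply unavailable) [AND] = 0.10 × 0.23 = 0.023000
P(Annular stack unavailable) [AND] = 0.023000 × 0.29 × 0.20 = 0.001334
P(Backup path down) [AND] = 0.41 × 0.001334 = 0.000547
P(Control pod lost) [OR] = 1 − (1−0.24) × (1−0.000547) = 0.240416
P(Shear sequence down) [OR] = 1 − (1−0.11) × (1−0.13) = 0.225700
P(Ram stack inoperative) [OR] = 1 − (1−0.31) × (1−0.225700) = 0.465733
P(Hydraulic supply 2 lost) [OR] = 1 − (1−0.07) × (1−0.38) × (1−0.36) = 0.630976
P(Offshore blowout preventer fails to close) [OR] = 1 − (1−0.240416) × (1−0.465733) × (1−0.630976) = 0.850242
Rounded to 4 decimal places: P(Offshore blowout preventer fails to close) ≈ 0.8502.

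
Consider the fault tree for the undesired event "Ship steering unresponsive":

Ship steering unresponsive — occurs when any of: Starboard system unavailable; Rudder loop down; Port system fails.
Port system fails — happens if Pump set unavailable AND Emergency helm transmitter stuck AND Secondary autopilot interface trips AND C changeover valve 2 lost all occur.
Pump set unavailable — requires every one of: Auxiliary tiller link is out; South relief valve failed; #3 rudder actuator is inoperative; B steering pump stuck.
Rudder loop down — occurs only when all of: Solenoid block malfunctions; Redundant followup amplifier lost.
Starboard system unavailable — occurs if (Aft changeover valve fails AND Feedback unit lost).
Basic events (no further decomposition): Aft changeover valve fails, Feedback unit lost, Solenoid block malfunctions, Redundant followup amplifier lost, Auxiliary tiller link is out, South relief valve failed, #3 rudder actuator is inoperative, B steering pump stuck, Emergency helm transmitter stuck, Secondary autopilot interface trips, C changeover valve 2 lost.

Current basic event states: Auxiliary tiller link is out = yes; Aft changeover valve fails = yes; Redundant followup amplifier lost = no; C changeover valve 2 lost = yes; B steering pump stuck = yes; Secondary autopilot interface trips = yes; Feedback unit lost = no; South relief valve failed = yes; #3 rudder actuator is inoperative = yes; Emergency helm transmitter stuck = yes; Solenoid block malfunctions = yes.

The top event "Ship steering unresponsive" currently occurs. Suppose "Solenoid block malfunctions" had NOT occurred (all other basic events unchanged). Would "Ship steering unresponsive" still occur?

Yes

Counterfactual: set "Solenoid block malfunctions" to not occurred.
Starboard system unavailable [AND]: Aft changeover valve fails=occurs, Feedback unit lost=not → not all inputs occur → does not occur.
Rudder loop down [AND]: Solenoid block malfunctions=not, Redundant followup amplifier lost=not → not all inputs occur → does not occur.
Pump set unavailable [AND]: Auxiliary tiller link is out=occurs, South relief valve failed=occurs, #3 rudder actuator is inoperative=occurs, B steering pump stuck=occurs → all inputs occur → occurs.
Port system fails [AND]: Pump set unavailable=occurs, Emergency helm transmitter stuck=occurs, Secondary autopilot interface trips=occurs, C changeover valve 2 lost=occurs → all inputs occur → occurs.
Ship steering unresponsive [OR]: Starboard system unavailable=not, Rudder loop down=not, Port system fails=occurs → at least one input occurs → occurs.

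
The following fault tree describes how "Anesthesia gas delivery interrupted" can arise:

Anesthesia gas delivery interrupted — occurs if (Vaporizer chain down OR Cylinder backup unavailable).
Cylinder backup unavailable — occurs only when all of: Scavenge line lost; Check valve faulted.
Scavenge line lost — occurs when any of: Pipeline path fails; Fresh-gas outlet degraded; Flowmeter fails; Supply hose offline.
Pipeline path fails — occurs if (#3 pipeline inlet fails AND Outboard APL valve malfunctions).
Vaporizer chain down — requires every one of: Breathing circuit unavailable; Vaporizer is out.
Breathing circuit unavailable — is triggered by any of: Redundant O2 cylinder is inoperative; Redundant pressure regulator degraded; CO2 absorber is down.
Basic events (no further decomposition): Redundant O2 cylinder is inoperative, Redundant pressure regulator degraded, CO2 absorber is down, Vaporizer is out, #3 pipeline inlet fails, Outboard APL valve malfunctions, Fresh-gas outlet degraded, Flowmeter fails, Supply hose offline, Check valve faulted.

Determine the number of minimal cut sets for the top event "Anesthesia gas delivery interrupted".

7

Breathing circuit unavailable [OR]: union of children's cut sets → 3 cut set(s).
Vaporizer chain down [AND]: one cut set from each child combined → 3 × 1 = 3 cut set(s).
Pipeline path fails [AND]: one cut set from each child combined → 1 × 1 = 1 cut set(s).
Scavenge line lost [OR]: union of children's cut sets → 4 cut set(s).
Cylinder backup unavailable [AND]: one cut set from each child combined → 4 × 1 = 4 cut set(s).
Anesthesia gas delivery interrupted [OR]: union of children's cut sets → 7 cut set(s).
Minimal cut sets: {Redundant O2 cylinder is inoperative, Vaporizer is out}; {Redundant pressure regulator degraded, Vaporizer is out}; {CO2 absorber is down, Vaporizer is out}; {#3 pipeline inlet fails, Check valve faulted, Outboard APL valve malfunctions}; {Check valve faulted, Fresh-gas outlet degraded}; {Check valve faulted, Flowmeter fails}; {Check valve faulted, Supply hose offline}.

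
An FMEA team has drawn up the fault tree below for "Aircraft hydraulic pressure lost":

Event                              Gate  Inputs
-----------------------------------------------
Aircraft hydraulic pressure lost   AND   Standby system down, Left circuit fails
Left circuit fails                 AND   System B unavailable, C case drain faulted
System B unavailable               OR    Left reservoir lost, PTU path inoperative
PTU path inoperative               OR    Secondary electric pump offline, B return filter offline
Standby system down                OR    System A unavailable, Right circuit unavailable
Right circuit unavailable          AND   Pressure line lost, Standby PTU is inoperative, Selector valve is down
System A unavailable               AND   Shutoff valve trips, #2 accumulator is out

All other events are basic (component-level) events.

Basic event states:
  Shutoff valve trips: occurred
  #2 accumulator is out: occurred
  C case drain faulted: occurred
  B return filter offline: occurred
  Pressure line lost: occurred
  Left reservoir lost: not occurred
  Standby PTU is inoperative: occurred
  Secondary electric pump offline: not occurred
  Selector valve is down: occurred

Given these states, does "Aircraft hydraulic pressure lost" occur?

System A unavailable [AND]: Shutoff valve trips=occurs, #2 accumulator is out=occurs → all inputs occur → occurs.
Right circuit unavailable [AND]: Pressure line lost=occurs, Standby PTU is inoperative=occurs, Selector valve is down=occurs → all inputs occur → occurs.
Standby system down [OR]: System A unavailable=occurs, Right circuit unavailable=occurs → at least one input occurs → occurs.
PTU path inoperative [OR]: Secondary electric pump offline=not, B return filter offline=occurs → at least one input occurs → occurs.
System B unavailable [OR]: Left reservoir lost=not, PTU path inoperative=occurs → at least one input occurs → occurs.
Left circuit fails [AND]: System B unavailable=occurs, C case drain faulted=occurs → all inputs occur → occurs.
Aircraft hydraulic pressure lost [AND]: Standby system down=occurs, Left circuit fails=occurs → all inputs occur → occurs.

Yes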